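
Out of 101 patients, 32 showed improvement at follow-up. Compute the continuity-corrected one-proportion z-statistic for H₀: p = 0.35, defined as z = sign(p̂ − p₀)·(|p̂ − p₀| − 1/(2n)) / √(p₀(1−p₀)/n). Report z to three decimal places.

z = -0.595

With x = 32 successes in n = 101, p̂ = 0.31683. p̂ − p₀ = -0.033168.
Continuity correction 1/(2n) = 1/202 = 0.004950.
Corrected numerator: |-0.033168| − 0.004950 = 0.028218.
Under H₀, SE = √(p₀(1−p₀)/n) = √(0.35·0.65/101) = √0.002252475 = 0.047460.
z = (−)0.028218/0.047460 = -0.595.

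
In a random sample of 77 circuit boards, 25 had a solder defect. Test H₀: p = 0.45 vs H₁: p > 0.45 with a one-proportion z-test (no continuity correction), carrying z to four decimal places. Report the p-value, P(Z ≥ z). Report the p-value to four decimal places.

p-value = 0.9865

With x = 25 successes in n = 77, p̂ = 0.32468.
Under H₀, SE = √(p₀(1−p₀)/n) = √(0.45·0.55/77) = √0.003214286 = 0.056695.
z = (p̂ − p₀)/SE = (25/77 − 0.45)/0.056695 ≈ -2.2105.
From the standard normal, P(Z ≥ z) = 0.9865.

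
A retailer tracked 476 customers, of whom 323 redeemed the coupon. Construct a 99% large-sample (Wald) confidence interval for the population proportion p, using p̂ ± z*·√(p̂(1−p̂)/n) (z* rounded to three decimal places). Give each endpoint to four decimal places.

(0.6234, 0.7337)

The sample proportion is 323/476 = 0.67857.
SE = √(p̂(1−p̂)/n) = √(0.218112/476) = 0.021406.
The 99% critical value is z* = 2.576.
Margin = 2.576·0.021406 = 0.05514.
Interval: 0.67857 ± 0.05514 → (0.6234, 0.7337).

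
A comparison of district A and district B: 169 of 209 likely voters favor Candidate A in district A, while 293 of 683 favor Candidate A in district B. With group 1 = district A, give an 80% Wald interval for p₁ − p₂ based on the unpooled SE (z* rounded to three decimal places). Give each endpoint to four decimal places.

(0.3371, 0.4221)

p̂₁ = 169/209 = 0.80861, p̂₂ = 293/683 = 0.42899; p̂₁ − p̂₂ = 0.37962.
SE = √(0.000740471 + 0.000358649) = √0.001099120 = 0.033153.
For 80% confidence, z* = 1.282. Margin = 1.282·0.033153 = 0.04250.
Interval: 0.37962 ± 0.04250 → (0.3371, 0.4221).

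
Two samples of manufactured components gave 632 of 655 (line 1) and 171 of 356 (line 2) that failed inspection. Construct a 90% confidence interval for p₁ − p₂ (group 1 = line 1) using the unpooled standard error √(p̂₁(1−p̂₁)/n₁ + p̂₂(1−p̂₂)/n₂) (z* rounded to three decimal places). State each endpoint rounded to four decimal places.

p̂₁ = 632/655 = 0.96489, p̂₂ = 171/356 = 0.48034; p̂₁ − p̂₂ = 0.48455.
Unpooled SE = √(p̂₁(1−p̂₁)/n₁ + p̂₂(1−p̂₂)/n₂) = √(0.000051727 + 0.000701161) = 0.027439.
z* = 1.645 at the 90% level. Margin = 1.645·0.027439 = 0.04514.
Interval: 0.48455 ± 0.04514 → (0.4394, 0.5297).

(0.4394, 0.5297)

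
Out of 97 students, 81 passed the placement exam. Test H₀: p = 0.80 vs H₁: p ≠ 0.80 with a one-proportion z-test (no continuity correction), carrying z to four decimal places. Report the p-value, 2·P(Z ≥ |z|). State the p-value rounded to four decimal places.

p̂ = 81/97 = 0.83505.
Under H₀, SE = √(p₀(1−p₀)/n) = √(0.80·0.20/97) = √0.001649485 = 0.040614.
Test statistic (full precision, shown to 4 dp): z = (81/97 − 0.80)/SE₀ ≈ 0.8630.
From the standard normal, 2·P(Z ≥ |z|) = 0.3881.

p-value = 0.3881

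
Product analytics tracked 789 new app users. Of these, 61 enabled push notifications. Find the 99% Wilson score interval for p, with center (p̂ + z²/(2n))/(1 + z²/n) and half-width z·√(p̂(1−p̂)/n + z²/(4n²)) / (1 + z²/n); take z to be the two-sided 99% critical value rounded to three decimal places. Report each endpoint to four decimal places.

(0.0562, 0.1055)

Here p̂ = 61/789 = 0.07731 and z = 2.576 (z² = 6.635776).
Denominator 1 + z²/n = 1 + 6.635776/789 = 1.008410.
Center = (0.07731 + 0.004205)/1.008410 = 0.08084.
Radicand: p̂(1−p̂)/n + z²/(4n²) = 0.000090413 + 0.000002665 = 0.000093078.
Half-width = 2.576·√0.000093078/1.008410 = 0.02465.
Interval: 0.08084 ± 0.02465 → (0.0562, 0.1055).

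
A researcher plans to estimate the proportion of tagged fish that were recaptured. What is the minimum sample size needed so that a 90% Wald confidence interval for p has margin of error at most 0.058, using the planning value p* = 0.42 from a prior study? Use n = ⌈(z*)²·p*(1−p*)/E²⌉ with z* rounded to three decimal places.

n = 196

z* = 1.645 at the 90% level.
p*(1−p*) = 0.42·0.58 = 0.2436.
Required n before rounding: 2.706025 × 0.2436 / 0.058² = 195.954.
Rounding up, n = 196.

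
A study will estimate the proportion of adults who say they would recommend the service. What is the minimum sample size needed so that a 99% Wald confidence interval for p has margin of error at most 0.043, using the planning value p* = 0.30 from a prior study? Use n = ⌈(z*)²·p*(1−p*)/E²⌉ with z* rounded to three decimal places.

For 99% confidence, z* = 2.576.
p*(1−p*) = 0.2100.
(z*)²·p*(1−p*)/E² = 6.635776·0.2100/0.001849 = 753.658.
⌈753.658⌉ = 754.

n = 754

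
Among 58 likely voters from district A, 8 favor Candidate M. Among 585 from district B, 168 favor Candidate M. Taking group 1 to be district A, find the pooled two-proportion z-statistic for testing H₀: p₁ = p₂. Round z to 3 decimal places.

Sample proportions: p̂₁ = 8/58 = 0.13793 and p̂₂ = 168/585 = 0.28718.
Pooled p̂ = (8+168)/(58+585) = 176/643 = 0.27372.
SE = √[p̂(1−p̂)(1/n₁+1/n₂)] = √[0.27372·0.72628·(1/58+1/585)] ≈ 0.061379.
z = (p̂₁ − p̂₂)/SE = (0.13793 − 0.28718)/0.061379 = -0.14925/0.061379 = -2.432.

z = -2.432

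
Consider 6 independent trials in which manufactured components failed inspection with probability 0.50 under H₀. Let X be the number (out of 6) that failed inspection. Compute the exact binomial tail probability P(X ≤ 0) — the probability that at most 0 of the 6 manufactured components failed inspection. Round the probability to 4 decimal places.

X ~ Binomial(n=6, p=0.50).
P(X ≤ 0) = C(6,0)·0.50^0·0.50^6.
= 0.015625 = 0.0156.

P = 0.0156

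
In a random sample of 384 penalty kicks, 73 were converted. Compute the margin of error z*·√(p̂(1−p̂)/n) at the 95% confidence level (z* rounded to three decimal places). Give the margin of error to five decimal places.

p̂ = 73/384 = 0.19010.
SE(p̂) = √(0.19010·0.80990/384) = 0.020024.
The 95% critical value is z* = 1.960.
So ME = 0.03925.

ME = 0.03925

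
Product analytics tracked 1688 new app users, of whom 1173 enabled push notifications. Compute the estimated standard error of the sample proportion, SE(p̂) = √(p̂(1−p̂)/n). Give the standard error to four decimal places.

With x = 1173 successes in n = 1688, p̂ = 0.69491.
p̂(1−p̂) = 0.69491·0.30509 = 0.212010.
SE = √(0.212010/1688) = √0.000125598 = 0.0112.

SE = 0.0112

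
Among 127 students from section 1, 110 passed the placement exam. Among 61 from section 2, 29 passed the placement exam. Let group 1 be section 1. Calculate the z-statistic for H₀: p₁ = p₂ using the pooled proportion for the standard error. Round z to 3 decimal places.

p̂₁ = 110/127 = 0.86614, p̂₂ = 29/61 = 0.47541.
Pooling: p̂ = 139/188 = 0.73936.
SE = √[p̂(1−p̂)(1/n₁+1/n₂)] = √[0.73936·0.26064·(1/127+1/61)] ≈ 0.068385.
z = (p̂₁ − p̂₂)/SE = (0.86614 − 0.47541)/0.068385 = 0.39073/0.068385 = 5.714.

z = 5.714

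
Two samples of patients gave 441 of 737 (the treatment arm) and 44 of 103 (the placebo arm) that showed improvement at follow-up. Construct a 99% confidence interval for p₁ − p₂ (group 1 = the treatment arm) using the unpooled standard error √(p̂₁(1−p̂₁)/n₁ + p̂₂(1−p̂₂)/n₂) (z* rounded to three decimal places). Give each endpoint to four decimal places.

(0.0373, 0.3051)

p̂₁ = 441/737 = 0.59837, p̂₂ = 44/103 = 0.42718; p̂₁ − p̂₂ = 0.17119.
Unpooled SE = √(p̂₁(1−p̂₁)/n₁ + p̂₂(1−p̂₂)/n₂) = √(0.000326083 + 0.002375708) = 0.051979.
z* = 2.576 at the 99% level. Margin = 2.576·0.051979 = 0.13390.
Interval: 0.17119 ± 0.13390 → (0.0373, 0.3051).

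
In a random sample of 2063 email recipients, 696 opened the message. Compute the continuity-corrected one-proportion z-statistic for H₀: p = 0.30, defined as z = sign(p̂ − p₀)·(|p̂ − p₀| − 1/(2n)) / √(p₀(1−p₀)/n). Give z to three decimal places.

z = 3.680

With x = 696 successes in n = 2063, p̂ = 0.33737. p̂ − p₀ = 0.037373.
1/(2n) = 0.000242.
Corrected numerator: |0.037373| − 0.000242 = 0.037131.
Null standard error: √(0.30·0.70/2063) = √0.000101794 = 0.010089.
z = (+)0.037131/0.010089 = 3.680.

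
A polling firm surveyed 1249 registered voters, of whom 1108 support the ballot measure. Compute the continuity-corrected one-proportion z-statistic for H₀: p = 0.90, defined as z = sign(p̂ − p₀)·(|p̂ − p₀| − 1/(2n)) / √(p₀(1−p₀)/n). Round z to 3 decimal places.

The sample proportion is 1108/1249 = 0.88711. p̂ − p₀ = -0.012890.
Continuity correction 1/(2n) = 1/2498 = 0.000400.
Corrected numerator: |-0.012890| − 0.000400 = 0.012490.
Null standard error: √(0.90·0.10/1249) = √0.000072058 = 0.008489.
z = (−)0.012490/0.008489 = -1.471.

z = -1.471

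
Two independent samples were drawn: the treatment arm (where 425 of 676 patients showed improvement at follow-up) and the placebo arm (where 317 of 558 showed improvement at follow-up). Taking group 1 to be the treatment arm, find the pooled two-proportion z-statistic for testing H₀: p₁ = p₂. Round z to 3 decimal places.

Sample proportions: p̂₁ = 425/676 = 0.62870 and p̂₂ = 317/558 = 0.56810.
Pooling: p̂ = 742/1234 = 0.60130.
SE = √[p̂(1−p̂)(1/n₁+1/n₂)] = √[0.60130·0.39870·(1/676+1/558)] ≈ 0.028005.
z = 0.06060/0.028005 = 2.164.

z = 2.164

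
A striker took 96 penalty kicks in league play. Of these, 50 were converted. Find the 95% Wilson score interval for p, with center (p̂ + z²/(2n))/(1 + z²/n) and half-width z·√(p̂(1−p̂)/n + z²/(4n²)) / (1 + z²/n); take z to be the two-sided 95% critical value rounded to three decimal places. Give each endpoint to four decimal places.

(0.4220, 0.6180)

Here p̂ = 50/96 = 0.52083 and z = 1.960 (z² = 3.841600).
1 + z²/n = 1.040017.
Adjusted center: (0.52083 + z²/(2n))/1.040017 = 0.52003.
Radicand: p̂(1−p̂)/n + z²/(4n²) = 0.002599646 + 0.000104210 = 0.002703856.
Half-width = 1.960·√0.002703856/1.040017 = 0.09800.
CI: 0.52003 ± 0.09800 = (0.4220, 0.6180).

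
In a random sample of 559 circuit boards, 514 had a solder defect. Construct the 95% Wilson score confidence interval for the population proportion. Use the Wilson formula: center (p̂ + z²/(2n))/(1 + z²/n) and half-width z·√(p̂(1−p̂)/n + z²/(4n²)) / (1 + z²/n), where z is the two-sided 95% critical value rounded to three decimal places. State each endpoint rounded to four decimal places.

p̂ = 514/559 = 0.91950; z = 1.960, so z² = 3.841600.
Denominator 1 + z²/n = 1 + 3.841600/559 = 1.006872.
Center = (0.91950 + 0.003436)/1.006872 = 0.91664.
Radicand: p̂(1−p̂)/n + z²/(4n²) = 0.000132416 + 0.000003073 = 0.000135489.
Half-width = 1.960·√0.000135489/1.006872 = 0.02266.
CI: 0.91664 ± 0.02266 = (0.8940, 0.9393).

(0.8940, 0.9393)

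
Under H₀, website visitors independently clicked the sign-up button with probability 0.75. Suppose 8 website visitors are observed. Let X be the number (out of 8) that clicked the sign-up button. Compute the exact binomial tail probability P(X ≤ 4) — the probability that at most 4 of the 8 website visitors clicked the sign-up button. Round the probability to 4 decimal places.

P = 0.1138

X is binomial with n = 8 and p = 0.75.
P(X ≤ 4) = Σ_{j=0}^{4} C(8,j)·0.75^j·0.25^{8−j}.
= 0.000015 + 0.000366 + 0.003845 + 0.023071 + 0.086517 = 0.1138.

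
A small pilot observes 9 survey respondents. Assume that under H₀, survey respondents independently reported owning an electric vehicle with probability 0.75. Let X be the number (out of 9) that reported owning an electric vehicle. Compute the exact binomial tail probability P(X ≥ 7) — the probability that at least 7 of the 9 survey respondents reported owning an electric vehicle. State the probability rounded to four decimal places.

P = 0.6007

X is binomial with n = 9 and p = 0.75.
P(X ≥ 7) = C(9,7)·0.75^7·0.25^2 + C(9,8)·0.75^8·0.25^1 + C(9,9)·0.75^9·0.25^0.
= 0.300339 + 0.225254 + 0.075085 = 0.6007.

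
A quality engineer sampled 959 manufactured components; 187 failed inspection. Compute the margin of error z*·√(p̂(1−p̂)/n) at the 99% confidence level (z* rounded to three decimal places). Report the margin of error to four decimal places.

The sample proportion is 187/959 = 0.19499.
Standard error of p̂: √(0.156972/959) = √0.000163683 = 0.012794.
z* = 2.576 at the 99% level.
ME = 2.576·0.012794 = 0.0330.

ME = 0.0330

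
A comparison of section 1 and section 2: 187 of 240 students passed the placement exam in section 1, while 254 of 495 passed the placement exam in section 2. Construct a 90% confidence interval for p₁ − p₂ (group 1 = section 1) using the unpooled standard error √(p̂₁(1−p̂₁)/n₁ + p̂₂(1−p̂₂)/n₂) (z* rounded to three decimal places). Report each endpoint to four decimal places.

p̂₁ = 0.77917, p̂₂ = 0.51313, so the observed difference is 0.26604.
SE = √(0.000716942 + 0.000504702) = √0.001221644 = 0.034952.
The 90% critical value is z* = 1.645. Margin = 1.645·0.034952 = 0.05750.
Interval: 0.26604 ± 0.05750 → (0.2085, 0.3235).

(0.2085, 0.3235)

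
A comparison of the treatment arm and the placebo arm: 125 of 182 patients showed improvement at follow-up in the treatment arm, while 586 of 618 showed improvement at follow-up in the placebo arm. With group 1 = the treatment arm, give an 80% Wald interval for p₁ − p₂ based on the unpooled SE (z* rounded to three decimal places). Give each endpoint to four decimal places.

(-0.3069, -0.2159)

p̂₁ = 0.68681, p̂₂ = 0.94822, so the observed difference is -0.26141.
SE = √(0.001181873 + 0.000079448) = √0.001261321 = 0.035515.
The 80% critical value is z* = 1.282. Margin of error = 0.04553.
CI: -0.26141 ± 0.04553 = (-0.3069, -0.2159).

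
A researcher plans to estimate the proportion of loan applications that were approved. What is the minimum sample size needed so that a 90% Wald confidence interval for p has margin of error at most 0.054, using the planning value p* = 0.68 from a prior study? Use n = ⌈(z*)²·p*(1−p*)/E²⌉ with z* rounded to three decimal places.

n = 202

For 90% confidence, z* = 1.645.
p*(1−p*) = 0.2176.
(z*)²·p*(1−p*)/E² = 2.706025·0.2176/0.002916 = 201.931.
Rounding up, n = 202.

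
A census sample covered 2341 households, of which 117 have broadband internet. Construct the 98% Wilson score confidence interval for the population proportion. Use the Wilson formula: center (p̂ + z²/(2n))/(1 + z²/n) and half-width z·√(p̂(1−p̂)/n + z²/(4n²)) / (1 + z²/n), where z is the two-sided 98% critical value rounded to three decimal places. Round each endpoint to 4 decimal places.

(0.0405, 0.0615)

p̂ = 117/2341 = 0.04998; z = 2.326, so z² = 5.410276.
1 + z²/n = 1.002311.
Center = (0.04998 + 0.001156)/1.002311 = 0.05102.
Radicand: p̂(1−p̂)/n + z²/(4n²) = 0.000020282 + 0.000000247 = 0.000020529.
Half-width = z·√(radicand)/denom = 2.326·0.004531/1.002311 = 0.01051.
CI: 0.05102 ± 0.01051 = (0.0405, 0.0615).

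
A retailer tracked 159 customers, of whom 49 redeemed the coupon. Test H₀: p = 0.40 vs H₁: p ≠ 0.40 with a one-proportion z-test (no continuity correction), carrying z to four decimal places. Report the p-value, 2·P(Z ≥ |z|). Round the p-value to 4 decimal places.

p-value = 0.0181

p̂ = 49/159 = 0.30818.
SE₀ = √(0.40·0.60/159) = 0.038851.
Test statistic (full precision, shown to 4 dp): z = (49/159 − 0.40)/SE₀ ≈ -2.3635.
p-value = 2·P(Z ≥ |z|) with z = -2.3635 → 0.0181.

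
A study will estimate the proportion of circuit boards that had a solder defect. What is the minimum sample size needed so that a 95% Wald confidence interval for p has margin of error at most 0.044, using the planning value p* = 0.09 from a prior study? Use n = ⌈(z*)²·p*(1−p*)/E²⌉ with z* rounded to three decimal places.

For 95% confidence, z* = 1.960.
p*(1−p*) = 0.0819.
(z*)²·p*(1−p*)/E² = 3.841600·0.0819/0.001936 = 162.514.
⌈162.514⌉ = 163.

n = 163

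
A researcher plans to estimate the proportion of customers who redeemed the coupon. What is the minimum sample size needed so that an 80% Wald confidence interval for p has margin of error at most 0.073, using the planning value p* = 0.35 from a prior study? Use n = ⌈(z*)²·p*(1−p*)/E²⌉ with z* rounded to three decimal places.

z* = 1.282 at the 80% level.
p*(1−p*) = 0.2275.
Required n before rounding: 1.643524 × 0.2275 / 0.073² = 70.164.
Rounding up, n = 71.

n = 71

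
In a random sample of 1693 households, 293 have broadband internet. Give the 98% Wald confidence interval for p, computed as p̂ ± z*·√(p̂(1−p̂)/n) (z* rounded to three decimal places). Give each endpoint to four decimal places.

With x = 293 successes in n = 1693, p̂ = 0.17307.
SE = √(p̂(1−p̂)/n) = √(0.143114/1693) = 0.009194.
The 98% critical value is z* = 2.326.
Margin of error: 2.326 × 0.009194 = 0.02139.
So the interval runs from 0.1517 to 0.1945.

(0.1517, 0.1945)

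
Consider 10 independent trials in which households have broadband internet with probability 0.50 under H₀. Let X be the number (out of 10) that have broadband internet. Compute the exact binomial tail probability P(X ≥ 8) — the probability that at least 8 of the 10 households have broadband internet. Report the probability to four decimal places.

X ~ Binomial(n=10, p=0.50).
P(X ≥ 8) = C(10,8)·0.50^8·0.50^2 + C(10,9)·0.50^9·0.50^1 + C(10,10)·0.50^10·0.50^0.
= 0.043945 + 0.009766 + 0.000977 = 0.0547.

P = 0.0547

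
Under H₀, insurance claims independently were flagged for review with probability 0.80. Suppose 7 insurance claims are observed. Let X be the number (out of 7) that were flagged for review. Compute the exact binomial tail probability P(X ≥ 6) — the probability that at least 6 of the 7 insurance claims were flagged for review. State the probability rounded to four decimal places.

P = 0.5767

X ~ Binomial(n=7, p=0.80).
P(X ≥ 6) = C(7,6)·0.80^6·0.20^1 + C(7,7)·0.80^7·0.20^0.
= 0.367002 + 0.209715 = 0.5767.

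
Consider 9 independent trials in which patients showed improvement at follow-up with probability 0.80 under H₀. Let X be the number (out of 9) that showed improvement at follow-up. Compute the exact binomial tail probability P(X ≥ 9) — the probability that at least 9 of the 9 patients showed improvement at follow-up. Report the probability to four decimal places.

P = 0.1342

X is binomial with n = 9 and p = 0.80.
P(X ≥ 9) = C(9,9)·0.80^9·0.20^0.
= 0.134218 = 0.1342.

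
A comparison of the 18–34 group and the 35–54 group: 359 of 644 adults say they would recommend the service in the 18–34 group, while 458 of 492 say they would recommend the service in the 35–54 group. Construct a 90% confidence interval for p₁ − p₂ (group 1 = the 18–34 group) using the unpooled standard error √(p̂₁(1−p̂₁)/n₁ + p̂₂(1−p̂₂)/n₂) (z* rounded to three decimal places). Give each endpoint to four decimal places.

(-0.4107, -0.3362)

p̂₁ = 0.55745, p̂₂ = 0.93089, so the observed difference is -0.37344.
SE = √(0.000383073 + 0.000130752) = √0.000513825 = 0.022668.
The 90% critical value is z* = 1.645. Margin of error = 0.03729.
CI: -0.37344 ± 0.03729 = (-0.4107, -0.3362).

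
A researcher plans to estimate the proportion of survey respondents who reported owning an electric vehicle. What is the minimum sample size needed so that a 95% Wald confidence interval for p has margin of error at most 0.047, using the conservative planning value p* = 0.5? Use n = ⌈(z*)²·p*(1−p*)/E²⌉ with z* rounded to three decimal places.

n = 435

The 95% critical value is z* = 1.960.
p*(1−p*) = 0.2500.
Required n before rounding: 3.841600 × 0.2500 / 0.047² = 434.767.
⌈434.767⌉ = 435.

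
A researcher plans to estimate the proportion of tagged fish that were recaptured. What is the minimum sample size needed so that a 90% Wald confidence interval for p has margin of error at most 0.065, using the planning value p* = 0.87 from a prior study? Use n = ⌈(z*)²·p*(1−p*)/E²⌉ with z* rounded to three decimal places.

For 90% confidence, z* = 1.645.
p*(1−p*) = 0.1131.
Required n before rounding: 2.706025 × 0.1131 / 0.065² = 72.438.
Rounding up, n = 73.

n = 73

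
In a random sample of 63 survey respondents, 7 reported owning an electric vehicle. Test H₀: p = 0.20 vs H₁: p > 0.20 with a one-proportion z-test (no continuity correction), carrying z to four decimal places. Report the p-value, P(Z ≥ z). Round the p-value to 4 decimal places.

With x = 7 successes in n = 63, p̂ = 0.11111.
Null standard error: √(0.20·0.80/63) = √0.002539683 = 0.050395.
Test statistic (full precision, shown to 4 dp): z = (7/63 − 0.20)/SE₀ ≈ -1.7638.
p-value = P(Z ≥ z) with z = -1.7638 → 0.9611.

p-value = 0.9611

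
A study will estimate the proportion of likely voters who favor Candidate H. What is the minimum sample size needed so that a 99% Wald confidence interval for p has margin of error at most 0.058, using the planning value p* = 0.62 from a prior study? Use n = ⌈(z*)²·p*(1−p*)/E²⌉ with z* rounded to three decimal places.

z* = 2.576 at the 99% level.
p*(1−p*) = 0.2356.
Required n before rounding: 6.635776 × 0.2356 / 0.058² = 464.741.
⌈464.741⌉ = 465.

n = 465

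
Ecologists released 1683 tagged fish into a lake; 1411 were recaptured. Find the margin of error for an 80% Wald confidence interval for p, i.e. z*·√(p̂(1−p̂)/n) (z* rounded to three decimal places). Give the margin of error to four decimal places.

ME = 0.0115

p̂ = 1411/1683 = 0.83838.
Standard error of p̂: √(0.135496/1683) = √0.000080509 = 0.008973.
For 80% confidence, z* = 1.282.
ME = 1.282·0.008973 = 0.0115.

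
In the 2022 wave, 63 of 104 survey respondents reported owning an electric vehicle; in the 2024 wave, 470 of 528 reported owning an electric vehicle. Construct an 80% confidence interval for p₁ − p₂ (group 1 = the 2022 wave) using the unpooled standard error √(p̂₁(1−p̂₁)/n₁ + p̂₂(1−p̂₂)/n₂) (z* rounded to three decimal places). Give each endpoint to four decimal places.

(-0.3482, -0.2205)

p̂₁ = 63/104 = 0.60577, p̂₂ = 470/528 = 0.89015; p̂₁ − p̂₂ = -0.28438.
Unpooled SE = √(p̂₁(1−p̂₁)/n₁ + p̂₂(1−p̂₂)/n₂) = √(0.002296278 + 0.000185193) = 0.049814.
For 80% confidence, z* = 1.282. Margin = 1.282·0.049814 = 0.06386.
Interval: -0.28438 ± 0.06386 → (-0.3482, -0.2205).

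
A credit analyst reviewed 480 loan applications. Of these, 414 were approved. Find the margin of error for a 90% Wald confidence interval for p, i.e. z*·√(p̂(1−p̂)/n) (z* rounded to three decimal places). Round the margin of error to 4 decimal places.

ME = 0.0259

The sample proportion is 414/480 = 0.86250.
Standard error of p̂: √(0.118594/480) = √0.000247070 = 0.015718.
The 90% critical value is z* = 1.645.
ME = 1.645·0.015718 = 0.0259.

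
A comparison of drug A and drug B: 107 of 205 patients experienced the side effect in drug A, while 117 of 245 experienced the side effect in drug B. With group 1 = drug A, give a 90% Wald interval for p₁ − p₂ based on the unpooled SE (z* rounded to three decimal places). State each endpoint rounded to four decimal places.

(-0.0334, 0.1222)

p̂₁ = 0.52195, p̂₂ = 0.47755, so the observed difference is 0.04440.
Unpooled SE = √(p̂₁(1−p̂₁)/n₁ + p̂₂(1−p̂₂)/n₂) = √(0.001217162 + 0.001018351) = 0.047281.
z* = 1.645 at the 90% level. Margin = 1.645·0.047281 = 0.07778.
CI: 0.04440 ± 0.07778 = (-0.0334, 0.1222).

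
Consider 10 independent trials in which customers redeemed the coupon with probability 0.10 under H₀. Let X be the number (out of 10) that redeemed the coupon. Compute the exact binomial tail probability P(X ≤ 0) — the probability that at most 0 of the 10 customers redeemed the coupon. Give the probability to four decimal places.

P = 0.3487

X is binomial with n = 10 and p = 0.10.
P(X ≤ 0) = C(10,0)·0.10^0·0.90^10.
= 0.348678 = 0.3487.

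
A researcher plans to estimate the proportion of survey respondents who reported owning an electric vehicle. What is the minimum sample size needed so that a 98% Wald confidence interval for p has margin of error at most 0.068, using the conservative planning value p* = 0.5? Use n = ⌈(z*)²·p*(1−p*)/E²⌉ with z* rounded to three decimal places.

n = 293

z* = 2.326 at the 98% level.
p*(1−p*) = 0.50·0.50 = 0.2500.
Required n before rounding: 5.410276 × 0.2500 / 0.068² = 292.511.
⌈292.511⌉ = 293.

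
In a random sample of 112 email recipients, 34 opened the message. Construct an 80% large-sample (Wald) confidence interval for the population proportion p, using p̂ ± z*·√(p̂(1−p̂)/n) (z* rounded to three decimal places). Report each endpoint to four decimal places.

With x = 34 successes in n = 112, p̂ = 0.30357.
Standard error of p̂: √(0.211416/112) = √0.001887641 = 0.043447.
The 80% critical value is z* = 1.282.
Margin of error: 1.282 × 0.043447 = 0.05570.
CI: 0.30357 ± 0.05570 = (0.2479, 0.3593).

(0.2479, 0.3593)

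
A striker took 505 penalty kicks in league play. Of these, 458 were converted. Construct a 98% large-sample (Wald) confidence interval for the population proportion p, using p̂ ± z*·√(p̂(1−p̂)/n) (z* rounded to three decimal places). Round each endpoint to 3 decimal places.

With x = 458 successes in n = 505, p̂ = 0.90693.
Standard error of p̂: √(0.084407/505) = √0.000167143 = 0.012928.
For 98% confidence, z* = 2.326.
Margin of error: 2.326 × 0.012928 = 0.03007.
CI: 0.90693 ± 0.03007 = (0.877, 0.937).

(0.877, 0.937)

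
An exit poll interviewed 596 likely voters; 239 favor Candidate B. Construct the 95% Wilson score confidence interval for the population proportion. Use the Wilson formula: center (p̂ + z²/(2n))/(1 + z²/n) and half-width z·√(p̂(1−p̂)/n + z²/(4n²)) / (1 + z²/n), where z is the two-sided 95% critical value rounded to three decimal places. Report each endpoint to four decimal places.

Here p̂ = 239/596 = 0.40101 and z = 1.960 (z² = 3.841600).
1 + z²/n = 1.006446.
Adjusted center: (0.40101 + z²/(2n))/1.006446 = 0.40164.
Radicand: p̂(1−p̂)/n + z²/(4n²) = 0.000403021 + 0.000002704 = 0.000405725.
Half-width = z·√(radicand)/denom = 1.960·0.020143/1.006446 = 0.03923.
CI: 0.40164 ± 0.03923 = (0.3624, 0.4409).

(0.3624, 0.4409)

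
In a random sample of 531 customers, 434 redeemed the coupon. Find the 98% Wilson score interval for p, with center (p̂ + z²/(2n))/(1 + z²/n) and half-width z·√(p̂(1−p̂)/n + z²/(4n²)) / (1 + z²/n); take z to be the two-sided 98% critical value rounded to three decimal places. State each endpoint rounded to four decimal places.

Here p̂ = 434/531 = 0.81733 and z = 2.326 (z² = 5.410276).
1 + z²/n = 1.010189.
Center = (0.81733 + 0.005094)/1.010189 = 0.81413.
Radicand: p̂(1−p̂)/n + z²/(4n²) = 0.000281176 + 0.000004797 = 0.000285973.
Half-width = z·√(radicand)/denom = 2.326·0.016911/1.010189 = 0.03894.
So the interval runs from 0.7752 to 0.8531.

(0.7752, 0.8531)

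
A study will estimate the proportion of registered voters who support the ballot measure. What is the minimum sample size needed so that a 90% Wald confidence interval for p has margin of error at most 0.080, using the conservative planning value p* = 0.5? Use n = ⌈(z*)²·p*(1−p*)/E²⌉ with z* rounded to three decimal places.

n = 106

z* = 1.645 at the 90% level.
p*(1−p*) = 0.50·0.50 = 0.2500.
(z*)²·p*(1−p*)/E² = 2.706025·0.2500/0.006400 = 105.704.
Rounding up, n = 106.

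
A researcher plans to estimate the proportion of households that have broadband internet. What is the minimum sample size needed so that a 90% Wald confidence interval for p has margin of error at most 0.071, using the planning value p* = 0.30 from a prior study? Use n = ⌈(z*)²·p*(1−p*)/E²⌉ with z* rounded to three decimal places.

n = 113

The 90% critical value is z* = 1.645.
p*(1−p*) = 0.30·0.70 = 0.2100.
Required n before rounding: 2.706025 × 0.2100 / 0.071² = 112.729.
Rounding up, n = 113.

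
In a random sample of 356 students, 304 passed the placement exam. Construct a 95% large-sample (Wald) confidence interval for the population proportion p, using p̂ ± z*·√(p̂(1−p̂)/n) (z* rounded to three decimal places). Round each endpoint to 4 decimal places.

Sample proportion p̂ = 304/356 = 0.85393.
Standard error of p̂: √(0.124732/356) = √0.000350370 = 0.018718.
The 95% critical value is z* = 1.960.
Margin of error: 1.960 × 0.018718 = 0.03669.
So the interval runs from 0.8172 to 0.8906.

(0.8172, 0.8906)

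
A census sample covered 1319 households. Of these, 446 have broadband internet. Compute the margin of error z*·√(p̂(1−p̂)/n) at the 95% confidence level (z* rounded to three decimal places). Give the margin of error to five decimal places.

p̂ = 446/1319 = 0.33813.
Standard error of p̂: √(0.223800/1319) = √0.000169674 = 0.013026.
The 95% critical value is z* = 1.960.
Margin of error = z*·SE = 1.960 × 0.013026 = 0.02553.

ME = 0.02553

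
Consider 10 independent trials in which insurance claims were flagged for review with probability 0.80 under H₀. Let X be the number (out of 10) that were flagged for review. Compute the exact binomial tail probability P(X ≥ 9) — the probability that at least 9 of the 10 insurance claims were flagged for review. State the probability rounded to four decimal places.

X is binomial with n = 10 and p = 0.80.
P(X ≥ 9) = C(10,9)·0.80^9·0.20^1 + C(10,10)·0.80^10·0.20^0.
= 0.268435 + 0.107374 = 0.3758.

P = 0.3758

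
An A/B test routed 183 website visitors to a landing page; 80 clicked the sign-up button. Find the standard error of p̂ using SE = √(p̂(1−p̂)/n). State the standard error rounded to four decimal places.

SE = 0.0367

With x = 80 successes in n = 183, p̂ = 0.43716.
p̂(1−p̂) = 0.43716·0.56284 = 0.246051.
Dividing by n and taking the root: √0.001344541 = 0.0367.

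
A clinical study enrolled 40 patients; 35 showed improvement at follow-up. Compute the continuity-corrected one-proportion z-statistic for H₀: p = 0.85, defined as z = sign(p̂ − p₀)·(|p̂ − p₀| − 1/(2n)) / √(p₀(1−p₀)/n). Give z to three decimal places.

z = 0.221

p̂ = 35/40 = 0.87500. p̂ − p₀ = 0.025000.
Continuity correction 1/(2n) = 1/80 = 0.012500.
Corrected numerator: |0.025000| − 0.012500 = 0.012500.
Null standard error: √(0.85·0.15/40) = √0.003187500 = 0.056458.
z = +0.012500/0.056458 = 0.221.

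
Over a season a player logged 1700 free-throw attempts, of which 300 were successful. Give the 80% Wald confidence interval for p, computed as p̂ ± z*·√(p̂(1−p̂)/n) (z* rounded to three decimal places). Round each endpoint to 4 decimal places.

Sample proportion p̂ = 300/1700 = 0.17647.
SE = √(p̂(1−p̂)/n) = √(0.145329/1700) = 0.009246.
The 80% critical value is z* = 1.282.
Margin of error: 1.282 × 0.009246 = 0.01185.
CI: 0.17647 ± 0.01185 = (0.1646, 0.1883).

(0.1646, 0.1883)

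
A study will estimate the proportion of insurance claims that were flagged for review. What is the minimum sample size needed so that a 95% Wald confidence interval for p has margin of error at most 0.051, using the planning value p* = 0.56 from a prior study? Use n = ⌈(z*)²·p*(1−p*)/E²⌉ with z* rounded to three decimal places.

n = 364

z* = 1.960 at the 95% level.
p*(1−p*) = 0.56·0.44 = 0.2464.
Required n before rounding: 3.841600 × 0.2464 / 0.051² = 363.926.
⌈363.926⌉ = 364.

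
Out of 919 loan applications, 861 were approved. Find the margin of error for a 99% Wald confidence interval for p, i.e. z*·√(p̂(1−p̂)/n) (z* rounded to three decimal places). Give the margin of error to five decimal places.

Sample proportion p̂ = 861/919 = 0.93689.
SE(p̂) = √(0.93689·0.06311/919) = 0.008021.
z* = 2.576 at the 99% level.
So ME = 0.02066.

ME = 0.02066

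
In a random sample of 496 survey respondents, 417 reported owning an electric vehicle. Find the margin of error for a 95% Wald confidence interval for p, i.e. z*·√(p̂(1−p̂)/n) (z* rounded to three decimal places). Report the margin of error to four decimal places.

ME = 0.0322

With x = 417 successes in n = 496, p̂ = 0.84073.
SE(p̂) = √(0.84073·0.15927/496) = 0.016431.
For 95% confidence, z* = 1.960.
So ME = 0.0322.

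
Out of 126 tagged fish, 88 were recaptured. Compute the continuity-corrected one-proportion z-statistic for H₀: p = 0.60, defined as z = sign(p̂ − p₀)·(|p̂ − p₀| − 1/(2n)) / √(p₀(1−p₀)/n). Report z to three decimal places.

z = 2.164

Sample proportion p̂ = 88/126 = 0.69841. p̂ − p₀ = 0.098413.
Continuity correction 1/(2n) = 1/252 = 0.003968.
Corrected numerator: |0.098413| − 0.003968 = 0.094445.
Null standard error: √(0.60·0.40/126) = √0.001904762 = 0.043644.
z = +0.094445/0.043644 = 2.164.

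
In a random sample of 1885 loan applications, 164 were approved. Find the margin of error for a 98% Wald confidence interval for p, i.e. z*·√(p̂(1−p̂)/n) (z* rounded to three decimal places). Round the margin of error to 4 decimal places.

ME = 0.0151

The sample proportion is 164/1885 = 0.08700.
Standard error of p̂: √(0.079433/1885) = √0.000042140 = 0.006492.
z* = 2.326 at the 98% level.
Margin of error = z*·SE = 2.326 × 0.006492 = 0.0151.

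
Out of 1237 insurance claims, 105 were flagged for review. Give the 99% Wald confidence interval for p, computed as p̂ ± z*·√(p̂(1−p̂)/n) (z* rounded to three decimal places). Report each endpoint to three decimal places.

With x = 105 successes in n = 1237, p̂ = 0.08488.
SE = √(p̂(1−p̂)/n) = √(0.077678/1237) = 0.007924.
For 99% confidence, z* = 2.576.
Margin = 2.576·0.007924 = 0.02041.
So the interval runs from 0.064 to 0.105.

(0.064, 0.105)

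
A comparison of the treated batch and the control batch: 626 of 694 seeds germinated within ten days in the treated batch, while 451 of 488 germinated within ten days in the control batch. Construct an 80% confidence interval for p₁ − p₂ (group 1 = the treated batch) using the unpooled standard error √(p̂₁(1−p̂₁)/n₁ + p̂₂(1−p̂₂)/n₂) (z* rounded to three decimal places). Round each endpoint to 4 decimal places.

p̂₁ = 626/694 = 0.90202, p̂₂ = 451/488 = 0.92418; p̂₁ − p̂₂ = -0.02216.
Unpooled SE = √(p̂₁(1−p̂₁)/n₁ + p̂₂(1−p̂₂)/n₂) = √(0.000127352 + 0.000143588) = 0.016460.
For 80% confidence, z* = 1.282. Margin of error = 0.02110.
Interval: -0.02216 ± 0.02110 → (-0.0433, -0.0011).

(-0.0433, -0.0011)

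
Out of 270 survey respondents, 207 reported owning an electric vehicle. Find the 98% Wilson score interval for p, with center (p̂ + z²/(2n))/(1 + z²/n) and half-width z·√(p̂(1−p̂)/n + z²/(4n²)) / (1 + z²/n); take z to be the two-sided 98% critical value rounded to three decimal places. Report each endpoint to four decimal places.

(0.7019, 0.8209)

Here p̂ = 207/270 = 0.76667 and z = 2.326 (z² = 5.410276).
Denominator 1 + z²/n = 1 + 5.410276/270 = 1.020038.
Center = (0.76667 + 0.010019)/1.020038 = 0.76143.
Radicand: p̂(1−p̂)/n + z²/(4n²) = 0.000662551 + 0.000018554 = 0.000681105.
Half-width = 2.326·√0.000681105/1.020038 = 0.05951.
Interval: 0.76143 ± 0.05951 → (0.7019, 0.8209).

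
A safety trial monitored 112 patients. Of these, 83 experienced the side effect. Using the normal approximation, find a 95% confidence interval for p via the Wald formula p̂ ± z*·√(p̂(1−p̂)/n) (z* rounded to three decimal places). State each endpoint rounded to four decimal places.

With x = 83 successes in n = 112, p̂ = 0.74107.
Standard error of p̂: √(0.191885/112) = √0.001713255 = 0.041391.
The 95% critical value is z* = 1.960.
Margin of error: 1.960 × 0.041391 = 0.08113.
CI: 0.74107 ± 0.08113 = (0.6599, 0.8222).

(0.6599, 0.8222)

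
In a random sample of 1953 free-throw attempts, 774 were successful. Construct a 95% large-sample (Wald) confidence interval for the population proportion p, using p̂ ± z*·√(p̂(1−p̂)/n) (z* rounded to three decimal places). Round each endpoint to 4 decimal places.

(0.3746, 0.4180)

Sample proportion p̂ = 774/1953 = 0.39631.
SE = √(p̂(1−p̂)/n) = √(0.239249/1953) = 0.011068.
The 95% critical value is z* = 1.960.
Margin = 1.960·0.011068 = 0.02169.
CI: 0.39631 ± 0.02169 = (0.3746, 0.4180).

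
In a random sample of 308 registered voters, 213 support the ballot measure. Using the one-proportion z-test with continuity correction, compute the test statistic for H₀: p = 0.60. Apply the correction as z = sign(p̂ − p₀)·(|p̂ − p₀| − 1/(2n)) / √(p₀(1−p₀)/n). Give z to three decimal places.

z = 3.222

p̂ = 213/308 = 0.69156. p̂ − p₀ = 0.091558.
Continuity correction 1/(2n) = 1/616 = 0.001623.
Corrected numerator: |0.091558| − 0.001623 = 0.089935.
Under H₀, SE = √(p₀(1−p₀)/n) = √(0.60·0.40/308) = √0.000779221 = 0.027915.
z = (+)0.089935/0.027915 = 3.222.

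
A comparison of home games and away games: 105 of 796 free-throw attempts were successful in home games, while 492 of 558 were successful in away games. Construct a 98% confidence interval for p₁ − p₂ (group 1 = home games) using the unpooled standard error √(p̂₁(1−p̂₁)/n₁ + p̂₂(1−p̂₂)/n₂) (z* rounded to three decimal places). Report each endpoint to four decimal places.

p̂₁ = 105/796 = 0.13191, p̂₂ = 492/558 = 0.88172; p̂₁ − p̂₂ = -0.74981.
SE = √(0.000143856 + 0.000186899) = √0.000330755 = 0.018187.
The 98% critical value is z* = 2.326. Margin of error = 0.04230.
Interval: -0.74981 ± 0.04230 → (-0.7921, -0.7075).

(-0.7921, -0.7075)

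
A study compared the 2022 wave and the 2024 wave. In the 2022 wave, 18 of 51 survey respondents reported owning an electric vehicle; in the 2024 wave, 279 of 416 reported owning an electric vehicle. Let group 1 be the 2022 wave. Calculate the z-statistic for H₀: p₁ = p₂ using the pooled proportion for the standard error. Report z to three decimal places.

p̂₁ = 18/51 = 0.35294, p̂₂ = 279/416 = 0.67067.
Pooling: p̂ = 297/467 = 0.63597.
SE = √[p̂(1−p̂)(1/n₁+1/n₂)] = √[0.63597·0.36403·(1/51+1/416)] ≈ 0.071386.
z = (p̂₁ − p̂₂)/SE = (0.35294 − 0.67067)/0.071386 = -0.31773/0.071386 = -4.451.

z = -4.451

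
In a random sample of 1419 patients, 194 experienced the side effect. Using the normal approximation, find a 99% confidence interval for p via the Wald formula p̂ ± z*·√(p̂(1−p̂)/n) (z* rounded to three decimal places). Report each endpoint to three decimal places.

(0.113, 0.160)

p̂ = 194/1419 = 0.13672.
SE = √(p̂(1−p̂)/n) = √(0.118025/1419) = 0.009120.
The 99% critical value is z* = 2.576.
Margin = 2.576·0.009120 = 0.02349.
So the interval runs from 0.113 to 0.160.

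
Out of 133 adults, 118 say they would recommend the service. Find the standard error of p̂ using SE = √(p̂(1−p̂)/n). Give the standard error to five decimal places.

Sample proportion p̂ = 118/133 = 0.88722.
p̂(1−p̂) = 0.100061.
SE = √(0.100061/133) = √0.000752338 = 0.02743.

SE = 0.02743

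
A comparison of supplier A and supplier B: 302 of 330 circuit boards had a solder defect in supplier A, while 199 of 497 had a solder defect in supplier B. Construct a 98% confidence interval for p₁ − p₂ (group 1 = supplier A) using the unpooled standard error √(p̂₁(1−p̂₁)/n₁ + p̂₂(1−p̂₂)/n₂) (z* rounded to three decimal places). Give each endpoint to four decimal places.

(0.4524, 0.5771)

p̂₁ = 0.91515, p̂₂ = 0.40040, so the observed difference is 0.51475.
SE = √(0.000235301 + 0.000483059) = √0.000718360 = 0.026802.
z* = 2.326 at the 98% level. Margin of error = 0.06234.
CI: 0.51475 ± 0.06234 = (0.4524, 0.5771).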